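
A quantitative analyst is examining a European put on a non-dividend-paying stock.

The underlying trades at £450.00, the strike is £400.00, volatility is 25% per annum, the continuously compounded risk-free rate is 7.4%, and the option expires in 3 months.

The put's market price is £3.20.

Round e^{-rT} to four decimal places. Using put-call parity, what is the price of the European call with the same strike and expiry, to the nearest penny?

£60.52

exp(−rT) = exp(−0.074·0.25) = 0.9817
Put-call parity: C − P = S − K·e^(−rT) = 450 − 400·0.9817 = 450 − 392.6800 = 57.3200
C = P + (C − P) = 3.20 + (57.3200) = 60.5200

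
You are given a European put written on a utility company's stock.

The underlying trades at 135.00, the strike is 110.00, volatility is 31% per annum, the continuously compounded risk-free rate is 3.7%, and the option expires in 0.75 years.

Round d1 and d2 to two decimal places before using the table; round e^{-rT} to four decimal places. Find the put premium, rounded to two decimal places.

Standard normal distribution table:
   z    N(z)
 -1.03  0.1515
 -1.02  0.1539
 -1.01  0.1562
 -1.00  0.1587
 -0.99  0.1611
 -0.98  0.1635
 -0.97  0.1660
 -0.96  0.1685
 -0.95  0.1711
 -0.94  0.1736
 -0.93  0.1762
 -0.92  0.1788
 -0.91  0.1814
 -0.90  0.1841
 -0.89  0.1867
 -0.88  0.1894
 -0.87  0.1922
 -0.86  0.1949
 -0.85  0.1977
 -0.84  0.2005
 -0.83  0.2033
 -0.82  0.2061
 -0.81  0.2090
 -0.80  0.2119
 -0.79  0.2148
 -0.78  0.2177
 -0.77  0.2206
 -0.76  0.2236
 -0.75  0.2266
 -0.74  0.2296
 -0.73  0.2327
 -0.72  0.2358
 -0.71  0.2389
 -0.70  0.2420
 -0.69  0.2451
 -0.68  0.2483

3.47

T = 0.75;  σ√T = 0.2685
d₁ = [ln(135/110) + (0.037 + 0.31²/2)·0.75] / 0.2685 = [0.2048 + 0.0638] / 0.2685 = 1.0004 ⇒ 1.00
d₂ = d₁ − σ√T = 1.0004 − 0.2685 = 0.7320 ⇒ 0.73
exp(−rT) = exp(−0.037·0.75) = 0.9726
N(−d₂) = N(-0.73) = 0.2327;  N(−d₁) = N(-1.00) = 0.1587
P = 110·0.9726·0.2327 − 135·0.1587 = 24.8956 − 21.4245 = 3.4711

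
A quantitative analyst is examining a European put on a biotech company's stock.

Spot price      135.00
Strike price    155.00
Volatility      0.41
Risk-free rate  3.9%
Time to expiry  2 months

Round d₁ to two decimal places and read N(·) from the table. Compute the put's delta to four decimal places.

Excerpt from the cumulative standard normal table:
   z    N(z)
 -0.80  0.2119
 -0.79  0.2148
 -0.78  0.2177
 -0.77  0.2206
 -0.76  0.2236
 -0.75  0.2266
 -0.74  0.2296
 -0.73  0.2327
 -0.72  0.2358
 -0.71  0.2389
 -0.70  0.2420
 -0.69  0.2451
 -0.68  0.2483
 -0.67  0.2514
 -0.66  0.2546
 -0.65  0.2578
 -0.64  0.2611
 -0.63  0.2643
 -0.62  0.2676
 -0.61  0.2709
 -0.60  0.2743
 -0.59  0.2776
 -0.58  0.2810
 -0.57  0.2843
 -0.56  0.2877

σ√T = 0.41·√0.1667 = 0.1674
d₁ = [ln(135/155) + (0.039 + 0.41²/2)·0.1667] / 0.1674 = [-0.1382 + 0.0205] / 0.1674 = -0.7028 which rounds to -0.70
N(d₁) = N(-0.70) = 0.2420
Δ_put = N(d₁) − 1 = 0.2420 − 1 = -0.7580

-0.7580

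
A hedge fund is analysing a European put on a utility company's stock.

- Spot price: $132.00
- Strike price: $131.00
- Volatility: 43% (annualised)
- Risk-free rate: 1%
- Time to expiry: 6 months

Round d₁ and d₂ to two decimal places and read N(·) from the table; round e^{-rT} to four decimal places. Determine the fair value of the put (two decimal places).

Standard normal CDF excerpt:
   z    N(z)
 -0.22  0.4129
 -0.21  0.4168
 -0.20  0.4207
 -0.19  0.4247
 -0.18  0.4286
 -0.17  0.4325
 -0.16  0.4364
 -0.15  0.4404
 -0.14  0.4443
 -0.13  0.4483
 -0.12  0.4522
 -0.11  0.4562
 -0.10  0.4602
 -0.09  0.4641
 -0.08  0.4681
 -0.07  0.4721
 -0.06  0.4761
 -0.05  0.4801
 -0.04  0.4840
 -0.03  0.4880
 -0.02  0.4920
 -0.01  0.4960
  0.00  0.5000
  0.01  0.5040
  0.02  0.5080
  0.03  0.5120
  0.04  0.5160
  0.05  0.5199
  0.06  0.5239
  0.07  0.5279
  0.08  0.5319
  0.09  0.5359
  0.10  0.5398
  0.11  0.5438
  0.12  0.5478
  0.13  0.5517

T = 0.5;  σ√T = 0.3041
ln(S/K) + (r + σ²/2)T = ln(132/131) + (0.01 + 0.43²/2)·0.5 = 0.0076 + 0.0512 = 0.0588
d₁ = 0.0588 / 0.3041 = 0.1935 ⇒ 0.19
d₂ = d₁ − σ√T = 0.1935 − 0.3041 = -0.1106 ⇒ -0.11
e^(−rT) = e^(−0.01·0.5) = 0.9950
N(−d₂) = N(0.11) = 0.5438;  N(−d₁) = N(-0.19) = 0.4247
P = 131·0.9950·0.5438 − 132·0.4247 = 70.8816 − 56.0604 = 14.8212

$14.82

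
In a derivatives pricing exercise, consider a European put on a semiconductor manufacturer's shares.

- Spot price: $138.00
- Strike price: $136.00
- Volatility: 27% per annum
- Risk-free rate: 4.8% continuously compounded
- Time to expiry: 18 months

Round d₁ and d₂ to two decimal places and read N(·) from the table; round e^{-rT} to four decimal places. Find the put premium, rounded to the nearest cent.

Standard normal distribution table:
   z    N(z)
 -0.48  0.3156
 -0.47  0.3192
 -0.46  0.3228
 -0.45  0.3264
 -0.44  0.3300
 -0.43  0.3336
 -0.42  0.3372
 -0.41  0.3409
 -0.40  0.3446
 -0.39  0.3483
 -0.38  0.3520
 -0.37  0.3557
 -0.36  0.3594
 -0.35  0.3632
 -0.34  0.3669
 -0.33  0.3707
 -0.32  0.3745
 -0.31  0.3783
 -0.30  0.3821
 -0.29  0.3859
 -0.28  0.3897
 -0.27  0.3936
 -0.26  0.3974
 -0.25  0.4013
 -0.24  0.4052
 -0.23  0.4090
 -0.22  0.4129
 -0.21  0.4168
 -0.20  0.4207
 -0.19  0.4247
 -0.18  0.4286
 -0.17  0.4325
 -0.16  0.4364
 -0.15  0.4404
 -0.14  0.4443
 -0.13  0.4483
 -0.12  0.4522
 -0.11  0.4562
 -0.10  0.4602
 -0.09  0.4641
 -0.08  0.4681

T = 1.5;  σ√T = 0.3307
d₁ = [ln(138/136) + (0.048 + ½·0.27²)·1.5] / (σ√T) = (0.0146 + 0.1267) / 0.3307 = 0.4272 ⇒ 0.43
d₂ = 0.4272 − 0.3307 = 0.0965 ⇒ 0.10
e^(−rT) = e^(−0.048·1.5) = 0.9305
N(−d₂) = N(-0.10) = 0.4602;  N(−d₁) = N(-0.43) = 0.3336
P = 136·0.9305·0.4602 − 138·0.3336 = 58.2374 − 46.0368 = 12.2006

$12.20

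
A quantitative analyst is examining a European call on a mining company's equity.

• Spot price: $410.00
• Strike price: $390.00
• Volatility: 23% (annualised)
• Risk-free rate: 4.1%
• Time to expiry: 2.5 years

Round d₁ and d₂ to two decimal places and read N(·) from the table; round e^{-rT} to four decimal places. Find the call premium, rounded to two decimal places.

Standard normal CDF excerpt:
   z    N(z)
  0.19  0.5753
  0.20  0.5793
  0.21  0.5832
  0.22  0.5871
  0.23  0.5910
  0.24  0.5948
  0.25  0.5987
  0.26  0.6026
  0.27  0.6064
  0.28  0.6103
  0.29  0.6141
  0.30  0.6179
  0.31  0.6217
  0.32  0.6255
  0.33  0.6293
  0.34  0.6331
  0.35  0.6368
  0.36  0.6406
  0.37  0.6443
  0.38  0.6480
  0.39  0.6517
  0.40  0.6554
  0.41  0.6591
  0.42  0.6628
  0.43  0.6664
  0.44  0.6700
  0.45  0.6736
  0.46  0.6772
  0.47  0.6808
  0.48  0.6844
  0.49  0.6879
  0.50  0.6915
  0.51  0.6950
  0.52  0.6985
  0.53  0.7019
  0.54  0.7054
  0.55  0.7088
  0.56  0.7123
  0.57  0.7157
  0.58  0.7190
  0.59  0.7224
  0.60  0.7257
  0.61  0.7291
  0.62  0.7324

$88.16

T = 2.5;  σ√T = 0.3637
d₁ = [ln(410/390) + (0.041 + 0.23²/2)·2.5] / 0.3637 = [0.0500 + 0.1686] / 0.3637 = 0.6012 → 0.60
d₂ = d₁ − σ√T = 0.6012 − 0.3637 = 0.2375 → 0.24
exp(−rT) = exp(−0.041·2.5) = 0.9026
N(d₁) = N(0.60) = 0.7257;  N(d₂) = N(0.24) = 0.5948
C = 410·0.7257 − 390·0.9026·0.5948 = 297.5370 − 209.3779 = 88.1591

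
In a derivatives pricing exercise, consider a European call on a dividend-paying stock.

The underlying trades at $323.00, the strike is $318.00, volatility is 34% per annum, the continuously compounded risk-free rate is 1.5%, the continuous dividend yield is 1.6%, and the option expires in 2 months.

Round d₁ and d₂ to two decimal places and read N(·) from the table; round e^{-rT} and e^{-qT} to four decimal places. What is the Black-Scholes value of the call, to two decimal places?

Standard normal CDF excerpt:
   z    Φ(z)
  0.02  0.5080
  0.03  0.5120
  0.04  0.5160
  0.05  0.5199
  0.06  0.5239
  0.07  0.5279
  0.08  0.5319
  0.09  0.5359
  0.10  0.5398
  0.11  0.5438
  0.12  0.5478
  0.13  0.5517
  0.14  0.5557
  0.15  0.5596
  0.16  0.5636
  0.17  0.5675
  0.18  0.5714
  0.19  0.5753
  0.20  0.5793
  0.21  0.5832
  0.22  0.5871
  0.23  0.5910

$20.39

σ√T = 0.34·√0.1667 = 0.1388
ln(S/K) + (r − q + σ²/2)T = ln(323/318) + (0.015 − 0.016 + 0.34²/2)·0.1667 = 0.0156 + 0.0095 = 0.0251
d₁ = 0.0251 / 0.1388 = 0.1806 → 0.18
d₂ = d₁ − σ√T = 0.1806 − 0.1388 = 0.0418 → 0.04
exp(−qT) = exp(−0.016·0.1667) = 0.9973;  exp(−rT) = exp(−0.015·0.1667) = 0.9975
C = 323·0.9973·N(0.18) − 318·0.9975·N(0.04) = 323·0.9973·0.5714 − 318·0.9975·0.5160 = 184.0639 − 163.6778 = 20.3861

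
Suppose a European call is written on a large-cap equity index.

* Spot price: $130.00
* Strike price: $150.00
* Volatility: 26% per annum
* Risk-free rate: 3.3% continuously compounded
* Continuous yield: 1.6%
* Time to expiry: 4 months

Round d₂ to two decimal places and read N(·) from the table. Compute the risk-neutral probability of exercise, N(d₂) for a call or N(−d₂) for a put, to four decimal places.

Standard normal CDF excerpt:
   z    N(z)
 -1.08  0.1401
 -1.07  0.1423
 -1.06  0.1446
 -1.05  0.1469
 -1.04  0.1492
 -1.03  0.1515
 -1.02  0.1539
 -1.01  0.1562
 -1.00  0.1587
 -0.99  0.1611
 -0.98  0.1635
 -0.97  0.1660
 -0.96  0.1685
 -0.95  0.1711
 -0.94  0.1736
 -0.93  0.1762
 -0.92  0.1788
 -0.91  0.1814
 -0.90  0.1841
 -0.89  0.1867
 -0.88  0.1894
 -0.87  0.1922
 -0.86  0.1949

σ√T = 0.26·√0.3333 = 0.1501
d₁ = [ln(130/150) + (0.033 − 0.016 + 0.26²/2)·0.3333] / 0.1501 = [-0.1431 + 0.0169] / 0.1501 = -0.8405 which rounds to -0.84
d₂ = d₁ − σ√T = -0.8405 − 0.1501 = -0.9906 which rounds to -0.99
Risk-neutral Pr[S_T > K] = N(d₂) = N(-0.99) = 0.1611

0.1611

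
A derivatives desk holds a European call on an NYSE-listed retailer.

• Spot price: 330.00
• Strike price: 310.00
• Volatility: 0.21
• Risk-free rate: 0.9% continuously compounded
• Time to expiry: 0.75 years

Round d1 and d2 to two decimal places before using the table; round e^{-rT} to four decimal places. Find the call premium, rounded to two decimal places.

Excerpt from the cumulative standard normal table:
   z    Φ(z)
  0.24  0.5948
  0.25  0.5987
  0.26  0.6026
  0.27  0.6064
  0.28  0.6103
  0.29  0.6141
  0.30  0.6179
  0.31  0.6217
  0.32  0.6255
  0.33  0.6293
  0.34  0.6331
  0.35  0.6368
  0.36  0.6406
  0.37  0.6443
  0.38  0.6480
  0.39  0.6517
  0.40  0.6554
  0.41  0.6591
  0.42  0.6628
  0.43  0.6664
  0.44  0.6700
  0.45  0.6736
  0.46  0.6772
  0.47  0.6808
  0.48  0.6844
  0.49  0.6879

T = 0.75;  σ√T = 0.1819
d₁ = [ln(330/310) + (0.009 + 0.21²/2)·0.75] / 0.1819 = [0.0625 + 0.0233] / 0.1819 = 0.4718 ≈ 0.47
d₂ = d₁ − σ√T = 0.4718 − 0.1819 = 0.2900 ≈ 0.29
exp(−rT) = exp(−0.009·0.75) = 0.9933
C = 330·N(0.47) − 310·0.9933·N(0.29) = 330·0.6808 − 310·0.9933·0.6141 = 224.6640 − 189.0955 = 35.5685

35.57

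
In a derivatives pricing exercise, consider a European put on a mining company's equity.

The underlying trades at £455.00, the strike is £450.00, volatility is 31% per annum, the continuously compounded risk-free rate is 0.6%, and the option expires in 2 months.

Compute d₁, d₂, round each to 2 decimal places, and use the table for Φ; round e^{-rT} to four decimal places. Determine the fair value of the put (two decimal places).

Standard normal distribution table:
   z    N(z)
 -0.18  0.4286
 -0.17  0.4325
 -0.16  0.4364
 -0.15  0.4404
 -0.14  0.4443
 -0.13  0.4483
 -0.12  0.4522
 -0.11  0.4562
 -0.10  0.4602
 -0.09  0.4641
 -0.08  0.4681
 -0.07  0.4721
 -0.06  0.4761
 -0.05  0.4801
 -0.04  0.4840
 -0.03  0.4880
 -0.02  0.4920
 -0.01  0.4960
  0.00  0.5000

£20.82

σ√T = 0.31·√0.1667 = 0.1266
d₁ = [ln(455/450) + (0.006 + ½·0.31²)·0.1667] / (σ√T) = (0.0110 + 0.0090) / 0.1266 = 0.1585 → 0.16
d₂ = 0.1585 − 0.1266 = 0.0319 → 0.03
e^(−rT) = e^(−0.006·0.1667) = 0.9990
N(−d₂) = N(-0.03) = 0.4880;  N(−d₁) = N(-0.16) = 0.4364
P = 450·0.9990·0.4880 − 455·0.4364 = 219.3804 − 198.5620 = 20.8184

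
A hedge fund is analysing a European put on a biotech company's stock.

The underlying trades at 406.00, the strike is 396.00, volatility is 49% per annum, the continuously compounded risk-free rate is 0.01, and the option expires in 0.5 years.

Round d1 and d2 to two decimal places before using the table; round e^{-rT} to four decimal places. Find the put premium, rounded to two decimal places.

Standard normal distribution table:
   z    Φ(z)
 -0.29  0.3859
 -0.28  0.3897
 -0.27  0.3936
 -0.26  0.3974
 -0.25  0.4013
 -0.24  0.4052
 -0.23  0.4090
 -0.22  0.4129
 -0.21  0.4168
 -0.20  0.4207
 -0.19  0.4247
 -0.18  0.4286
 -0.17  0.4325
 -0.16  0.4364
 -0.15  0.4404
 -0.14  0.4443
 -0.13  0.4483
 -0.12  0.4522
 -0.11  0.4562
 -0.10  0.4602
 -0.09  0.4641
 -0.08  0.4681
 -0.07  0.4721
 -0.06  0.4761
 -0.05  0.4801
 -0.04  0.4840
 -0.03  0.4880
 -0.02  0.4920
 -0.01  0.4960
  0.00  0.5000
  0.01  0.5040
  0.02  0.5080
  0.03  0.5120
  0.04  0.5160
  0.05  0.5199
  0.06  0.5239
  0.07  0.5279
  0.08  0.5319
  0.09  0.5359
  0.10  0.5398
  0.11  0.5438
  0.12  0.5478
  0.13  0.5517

σ√T = 0.49·√0.5 = 0.3465
d₁ = [ln(406/396) + (0.01 + 0.49²/2)·0.5] / 0.3465 = [0.0249 + 0.0650] / 0.3465 = 0.2596 ⇒ 0.26
d₂ = d₁ − σ√T = 0.2596 − 0.3465 = -0.0868 ⇒ -0.09
exp(−rT) = exp(−0.01·0.5) = 0.9950
N(−d₂) = N(0.09) = 0.5359;  N(−d₁) = N(-0.26) = 0.3974
P = 396·0.9950·0.5359 − 406·0.3974 = 211.1553 − 161.3444 = 49.8109

49.81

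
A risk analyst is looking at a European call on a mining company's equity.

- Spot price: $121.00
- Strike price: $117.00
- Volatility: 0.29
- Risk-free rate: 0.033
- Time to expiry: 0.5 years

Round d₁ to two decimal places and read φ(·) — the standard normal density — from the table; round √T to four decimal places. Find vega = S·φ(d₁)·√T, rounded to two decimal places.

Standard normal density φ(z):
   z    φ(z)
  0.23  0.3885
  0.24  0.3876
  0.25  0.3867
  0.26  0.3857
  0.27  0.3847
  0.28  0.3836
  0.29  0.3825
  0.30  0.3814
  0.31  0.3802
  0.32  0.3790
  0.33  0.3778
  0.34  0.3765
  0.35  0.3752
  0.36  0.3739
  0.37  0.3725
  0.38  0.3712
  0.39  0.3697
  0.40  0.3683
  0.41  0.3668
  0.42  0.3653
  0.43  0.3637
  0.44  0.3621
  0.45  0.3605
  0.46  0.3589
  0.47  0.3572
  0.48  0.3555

32.10

T = 0.5;  σ√T = 0.2051
d₁ = [ln(121/117) + (0.033 + 0.29²/2)·0.5] / 0.2051 = [0.0336 + 0.0375] / 0.2051 = 0.3469 ⇒ 0.35
√T = √0.5 = 0.7071
φ(d₁) = φ(0.35) = 0.3752
vega = S·φ(d₁)·√T = 121·0.3752·0.7071 = 32.1018
(Call and put vega coincide under Black-Scholes.)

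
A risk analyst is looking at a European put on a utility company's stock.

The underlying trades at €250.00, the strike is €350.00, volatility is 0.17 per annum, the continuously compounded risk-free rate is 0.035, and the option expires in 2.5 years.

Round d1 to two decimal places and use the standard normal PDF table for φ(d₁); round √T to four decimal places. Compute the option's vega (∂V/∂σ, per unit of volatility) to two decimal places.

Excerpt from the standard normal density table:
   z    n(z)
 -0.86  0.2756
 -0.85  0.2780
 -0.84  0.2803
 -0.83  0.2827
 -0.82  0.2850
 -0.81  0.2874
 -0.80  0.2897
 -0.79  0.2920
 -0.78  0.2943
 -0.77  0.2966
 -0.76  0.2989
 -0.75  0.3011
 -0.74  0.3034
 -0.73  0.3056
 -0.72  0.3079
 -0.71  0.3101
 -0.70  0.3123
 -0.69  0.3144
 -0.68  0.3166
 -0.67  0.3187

σ√T = 0.17·√2.5 = 0.2688
d₁ = [ln(250/350) + (0.035 + 0.17²/2)·2.5] / 0.2688 = [-0.3365 + 0.1236] / 0.2688 = -0.7919 ≈ -0.79
√T = √2.5 = 1.5811
φ(d₁) = φ(-0.79) = 0.2920
vega = S·φ(d₁)·√T = 250·0.2920·1.5811 = 115.4203

115.42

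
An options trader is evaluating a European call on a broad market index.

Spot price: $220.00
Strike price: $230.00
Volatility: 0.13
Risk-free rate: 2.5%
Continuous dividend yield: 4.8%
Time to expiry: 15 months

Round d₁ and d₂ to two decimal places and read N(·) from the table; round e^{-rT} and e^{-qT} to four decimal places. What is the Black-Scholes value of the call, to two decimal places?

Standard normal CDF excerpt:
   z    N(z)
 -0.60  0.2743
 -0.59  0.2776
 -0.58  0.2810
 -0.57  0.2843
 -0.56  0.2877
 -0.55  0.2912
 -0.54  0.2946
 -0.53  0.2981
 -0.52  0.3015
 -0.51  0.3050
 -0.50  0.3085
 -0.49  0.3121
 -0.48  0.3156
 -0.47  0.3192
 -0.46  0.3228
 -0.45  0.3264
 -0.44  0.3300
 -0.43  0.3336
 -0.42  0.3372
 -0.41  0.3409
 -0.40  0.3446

σ√T = 0.13·√1.25 = 0.1453
d₁ = [ln(220/230) + (0.025 − 0.048 + 0.13²/2)·1.25] / 0.1453 = [-0.0445 − 0.0182] / 0.1453 = -0.4310 which rounds to -0.43
d₂ = d₁ − σ√T = -0.4310 − 0.1453 = -0.5763 which rounds to -0.58
e^(−qT) = e^(−0.048·1.25) = 0.9418;  e^(−rT) = e^(−0.025·1.25) = 0.9692
N(d₁) = N(-0.43) = 0.3336;  N(d₂) = N(-0.58) = 0.2810
C = 220·0.9418·0.3336 − 230·0.9692·0.2810 = 69.1206 − 62.6394 = 6.4812

$6.48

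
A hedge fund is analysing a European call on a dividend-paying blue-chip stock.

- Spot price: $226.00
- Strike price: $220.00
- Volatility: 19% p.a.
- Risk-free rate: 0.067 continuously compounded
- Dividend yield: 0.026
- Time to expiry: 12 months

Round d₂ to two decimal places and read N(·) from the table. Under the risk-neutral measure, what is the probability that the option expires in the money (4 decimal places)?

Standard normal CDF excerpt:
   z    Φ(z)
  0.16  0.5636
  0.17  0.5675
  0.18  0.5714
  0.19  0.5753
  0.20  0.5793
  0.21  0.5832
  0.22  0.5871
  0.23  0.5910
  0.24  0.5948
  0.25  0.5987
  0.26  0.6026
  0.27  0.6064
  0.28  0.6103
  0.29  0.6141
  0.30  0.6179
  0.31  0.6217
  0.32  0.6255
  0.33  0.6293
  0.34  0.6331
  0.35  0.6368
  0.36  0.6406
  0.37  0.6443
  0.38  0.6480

T = 1;  σ√T = 0.1900
ln(S/K) + (r − q + σ²/2)T = ln(226/220) + (0.067 − 0.026 + 0.19²/2)·1 = 0.0269 + 0.0591 = 0.0860
d₁ = 0.0860 / 0.1900 = 0.4524 which rounds to 0.45
d₂ = d₁ − σ√T = 0.4524 − 0.1900 = 0.2624 which rounds to 0.26
Risk-neutral Pr[S_T > K] = N(d₂) = N(0.26) = 0.6026

0.6026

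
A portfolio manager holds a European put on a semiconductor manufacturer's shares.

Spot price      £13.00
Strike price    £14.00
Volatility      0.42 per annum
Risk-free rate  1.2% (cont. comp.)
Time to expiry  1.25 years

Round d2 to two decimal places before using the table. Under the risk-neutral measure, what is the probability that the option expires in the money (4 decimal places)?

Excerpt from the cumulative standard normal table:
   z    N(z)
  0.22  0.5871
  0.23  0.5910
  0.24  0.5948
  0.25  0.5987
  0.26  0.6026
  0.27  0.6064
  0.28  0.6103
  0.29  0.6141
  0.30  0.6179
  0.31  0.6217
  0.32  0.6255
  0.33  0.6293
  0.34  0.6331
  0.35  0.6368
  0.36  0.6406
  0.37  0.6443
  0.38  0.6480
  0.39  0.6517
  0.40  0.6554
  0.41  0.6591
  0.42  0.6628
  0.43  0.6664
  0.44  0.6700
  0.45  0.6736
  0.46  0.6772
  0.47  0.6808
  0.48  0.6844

0.6406

T = 1.25;  σ√T = 0.4696
d₁ = [ln(13/14) + (0.012 + 0.42²/2)·1.25] / 0.4696 = [-0.0741 + 0.1252] / 0.4696 = 0.1089 ⇒ 0.11
d₂ = d₁ − σ√T = 0.1089 − 0.4696 = -0.3607 ⇒ -0.36
Risk-neutral Pr[S_T < K] = N(−d₂) = N(0.36) = 0.6406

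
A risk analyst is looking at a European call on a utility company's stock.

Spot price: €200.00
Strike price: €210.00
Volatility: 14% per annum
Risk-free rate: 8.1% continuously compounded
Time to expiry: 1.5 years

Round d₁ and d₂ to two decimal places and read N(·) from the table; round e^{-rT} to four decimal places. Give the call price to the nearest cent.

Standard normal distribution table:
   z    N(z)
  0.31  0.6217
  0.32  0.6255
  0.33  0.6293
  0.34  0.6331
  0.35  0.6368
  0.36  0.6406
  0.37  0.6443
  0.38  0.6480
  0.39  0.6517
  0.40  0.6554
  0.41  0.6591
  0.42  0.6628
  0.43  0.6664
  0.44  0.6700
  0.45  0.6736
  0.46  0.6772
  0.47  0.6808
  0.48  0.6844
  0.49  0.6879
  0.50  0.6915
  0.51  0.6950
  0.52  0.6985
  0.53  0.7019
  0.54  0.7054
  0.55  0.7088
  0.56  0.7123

σ√T = 0.14·√1.5 = 0.1715
ln(S/K) + (r + σ²/2)T = ln(200/210) + (0.081 + 0.14²/2)·1.5 = -0.0488 + 0.1362 = 0.0874
d₁ = 0.0874 / 0.1715 = 0.5098 ≈ 0.51
d₂ = d₁ − σ√T = 0.5098 − 0.1715 = 0.3383 ≈ 0.34
e^(−rT) = e^(−0.081·1.5) = 0.8856
N(d₁) = N(0.51) = 0.6950;  N(d₂) = N(0.34) = 0.6331
C = 200·0.6950 − 210·0.8856·0.6331 = 139.0000 − 117.7414 = 21.2586

€21.26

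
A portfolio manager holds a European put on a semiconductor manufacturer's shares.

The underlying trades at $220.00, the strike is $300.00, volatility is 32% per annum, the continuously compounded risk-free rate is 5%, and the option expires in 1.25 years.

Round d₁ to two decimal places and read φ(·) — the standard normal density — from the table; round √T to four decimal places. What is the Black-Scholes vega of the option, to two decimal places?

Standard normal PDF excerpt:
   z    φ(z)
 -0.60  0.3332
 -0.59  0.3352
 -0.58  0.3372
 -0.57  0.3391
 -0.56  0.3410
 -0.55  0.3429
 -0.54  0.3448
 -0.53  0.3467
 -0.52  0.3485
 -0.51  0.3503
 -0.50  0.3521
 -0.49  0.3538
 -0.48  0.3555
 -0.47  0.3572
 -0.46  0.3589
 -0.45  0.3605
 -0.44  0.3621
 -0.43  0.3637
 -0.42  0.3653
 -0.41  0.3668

T = 1.25;  σ√T = 0.3578
ln(S/K) + (r + σ²/2)T = ln(220/300) + (0.05 + 0.32²/2)·1.25 = -0.3102 + 0.1265 = -0.1837
d₁ = -0.1837 / 0.3578 = -0.5133 ≈ -0.51
√T = √1.25 = 1.1180
φ(d₁) = φ(-0.51) = 0.3503
vega = S·φ(d₁)·√T = 220·0.3503·1.1180 = 86.1598

86.16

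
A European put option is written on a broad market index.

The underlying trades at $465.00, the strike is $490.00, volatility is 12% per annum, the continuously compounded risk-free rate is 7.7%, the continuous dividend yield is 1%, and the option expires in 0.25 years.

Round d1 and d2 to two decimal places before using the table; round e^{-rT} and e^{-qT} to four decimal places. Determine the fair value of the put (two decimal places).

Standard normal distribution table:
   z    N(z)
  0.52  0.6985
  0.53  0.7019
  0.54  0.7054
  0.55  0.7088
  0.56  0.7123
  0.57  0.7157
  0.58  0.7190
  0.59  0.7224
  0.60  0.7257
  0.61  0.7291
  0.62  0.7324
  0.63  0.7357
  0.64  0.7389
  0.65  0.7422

$21.63

σ√T = 0.12·√0.25 = 0.0600
ln(S/K) + (r − q + σ²/2)T = ln(465/490) + (0.077 − 0.01 + 0.12²/2)·0.25 = -0.0524 + 0.0186 = -0.0338
d₁ = -0.0338 / 0.0600 = -0.5636 ≈ -0.56
d₂ = d₁ − σ√T = -0.5636 − 0.0600 = -0.6236 ≈ -0.62
exp(−qT) = exp(−0.01·0.25) = 0.9975;  exp(−rT) = exp(−0.077·0.25) = 0.9809
N(−d₂) = N(0.62) = 0.7324;  N(−d₁) = N(0.56) = 0.7123
P = 490·0.9809·0.7324 − 465·0.9975·0.7123 = 352.0215 − 330.3915 = 21.6300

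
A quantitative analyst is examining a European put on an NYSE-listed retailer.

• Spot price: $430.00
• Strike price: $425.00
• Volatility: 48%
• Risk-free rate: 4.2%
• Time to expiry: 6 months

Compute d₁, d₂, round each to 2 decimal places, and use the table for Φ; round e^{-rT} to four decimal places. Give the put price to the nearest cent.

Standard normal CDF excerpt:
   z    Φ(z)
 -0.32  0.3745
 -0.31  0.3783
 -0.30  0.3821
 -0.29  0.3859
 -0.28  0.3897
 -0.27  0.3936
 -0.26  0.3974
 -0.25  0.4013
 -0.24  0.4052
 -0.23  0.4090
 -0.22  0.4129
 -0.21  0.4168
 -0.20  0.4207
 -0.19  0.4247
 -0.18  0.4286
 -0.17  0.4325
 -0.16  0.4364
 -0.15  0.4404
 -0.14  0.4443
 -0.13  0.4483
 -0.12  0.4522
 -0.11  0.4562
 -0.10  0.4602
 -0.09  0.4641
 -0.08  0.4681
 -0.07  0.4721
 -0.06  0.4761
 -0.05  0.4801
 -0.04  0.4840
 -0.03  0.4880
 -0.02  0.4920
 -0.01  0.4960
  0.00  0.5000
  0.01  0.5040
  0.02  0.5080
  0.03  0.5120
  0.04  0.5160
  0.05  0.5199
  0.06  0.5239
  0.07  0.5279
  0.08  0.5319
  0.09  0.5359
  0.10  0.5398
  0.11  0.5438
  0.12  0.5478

$50.44

σ√T = 0.48·√0.5 = 0.3394
d₁ = [ln(430/425) + (0.042 + 0.48²/2)·0.5] / 0.3394 = [0.0117 + 0.0786] / 0.3394 = 0.2660 ≈ 0.27
d₂ = d₁ − σ√T = 0.2660 − 0.3394 = -0.0734 ≈ -0.07
e^(−rT) = e^(−0.042·0.5) = 0.9792
P = 425·0.9792·N(0.07) − 430·N(-0.27) = 425·0.9792·0.5279 − 430·0.3936 = 219.6909 − 169.2480 = 50.4429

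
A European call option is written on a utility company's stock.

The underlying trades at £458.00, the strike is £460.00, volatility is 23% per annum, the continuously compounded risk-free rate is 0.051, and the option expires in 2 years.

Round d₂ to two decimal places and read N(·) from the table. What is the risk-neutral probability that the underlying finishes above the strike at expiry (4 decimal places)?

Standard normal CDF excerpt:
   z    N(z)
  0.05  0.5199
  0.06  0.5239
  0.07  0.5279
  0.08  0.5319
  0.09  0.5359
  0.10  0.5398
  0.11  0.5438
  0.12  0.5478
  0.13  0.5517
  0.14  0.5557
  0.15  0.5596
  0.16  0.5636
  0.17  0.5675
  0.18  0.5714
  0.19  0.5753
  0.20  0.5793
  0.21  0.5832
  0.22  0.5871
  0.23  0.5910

0.5557

T = 2;  σ√T = 0.3253
d₁ = [ln(458/460) + (0.051 + 0.23²/2)·2] / 0.3253 = [-0.0044 + 0.1549] / 0.3253 = 0.4628 ⇒ 0.46
d₂ = d₁ − σ√T = 0.4628 − 0.3253 = 0.1376 ⇒ 0.14
Risk-neutral Pr[S_T > K] = N(d₂) = N(0.14) = 0.5557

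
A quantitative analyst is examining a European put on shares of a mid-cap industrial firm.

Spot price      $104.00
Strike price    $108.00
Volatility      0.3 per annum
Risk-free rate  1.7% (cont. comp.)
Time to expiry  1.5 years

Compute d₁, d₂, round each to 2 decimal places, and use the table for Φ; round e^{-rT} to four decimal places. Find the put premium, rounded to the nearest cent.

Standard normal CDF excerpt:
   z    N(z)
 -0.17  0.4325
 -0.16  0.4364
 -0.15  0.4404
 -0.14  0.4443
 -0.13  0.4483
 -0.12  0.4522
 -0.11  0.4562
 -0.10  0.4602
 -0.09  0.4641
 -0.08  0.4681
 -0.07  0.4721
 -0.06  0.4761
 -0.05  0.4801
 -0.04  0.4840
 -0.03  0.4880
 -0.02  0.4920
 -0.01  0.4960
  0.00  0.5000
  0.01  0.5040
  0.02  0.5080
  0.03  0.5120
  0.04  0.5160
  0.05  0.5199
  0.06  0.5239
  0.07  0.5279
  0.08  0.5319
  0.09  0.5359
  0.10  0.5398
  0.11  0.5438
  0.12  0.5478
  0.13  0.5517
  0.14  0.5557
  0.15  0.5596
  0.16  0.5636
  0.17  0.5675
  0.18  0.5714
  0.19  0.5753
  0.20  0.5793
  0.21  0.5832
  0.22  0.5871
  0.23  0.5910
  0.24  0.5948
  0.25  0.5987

$16.01

σ√T = 0.3·√1.5 = 0.3674
d₁ = [ln(104/108) + (0.017 + 0.3²/2)·1.5] / 0.3674 = [-0.0377 + 0.0930] / 0.3674 = 0.1504 which rounds to 0.15
d₂ = d₁ − σ√T = 0.1504 − 0.3674 = -0.2170 which rounds to -0.22
e^(−rT) = e^(−0.017·1.5) = 0.9748
P = 108·0.9748·N(0.22) − 104·N(-0.15) = 108·0.9748·0.5871 − 104·0.4404 = 61.8089 − 45.8016 = 16.0073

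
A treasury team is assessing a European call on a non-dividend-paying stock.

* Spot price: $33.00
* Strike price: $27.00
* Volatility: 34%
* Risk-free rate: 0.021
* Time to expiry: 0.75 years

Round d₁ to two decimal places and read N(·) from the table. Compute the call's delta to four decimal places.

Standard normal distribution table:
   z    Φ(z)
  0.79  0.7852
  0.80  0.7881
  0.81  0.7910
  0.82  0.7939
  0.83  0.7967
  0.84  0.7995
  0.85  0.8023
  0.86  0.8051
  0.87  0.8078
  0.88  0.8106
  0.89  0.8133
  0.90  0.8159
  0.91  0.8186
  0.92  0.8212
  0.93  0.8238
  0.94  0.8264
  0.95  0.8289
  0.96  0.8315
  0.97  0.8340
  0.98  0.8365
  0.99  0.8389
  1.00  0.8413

σ√T = 0.34·√0.75 = 0.2944
d₁ = [ln(33/27) + (0.021 + ½·0.34²)·0.75] / (σ√T) = (0.2007 + 0.0591) / 0.2944 = 0.8822 → 0.88
N(d₁) = N(0.88) = 0.8106
Δ_call = N(d₁) = 0.8106

0.8106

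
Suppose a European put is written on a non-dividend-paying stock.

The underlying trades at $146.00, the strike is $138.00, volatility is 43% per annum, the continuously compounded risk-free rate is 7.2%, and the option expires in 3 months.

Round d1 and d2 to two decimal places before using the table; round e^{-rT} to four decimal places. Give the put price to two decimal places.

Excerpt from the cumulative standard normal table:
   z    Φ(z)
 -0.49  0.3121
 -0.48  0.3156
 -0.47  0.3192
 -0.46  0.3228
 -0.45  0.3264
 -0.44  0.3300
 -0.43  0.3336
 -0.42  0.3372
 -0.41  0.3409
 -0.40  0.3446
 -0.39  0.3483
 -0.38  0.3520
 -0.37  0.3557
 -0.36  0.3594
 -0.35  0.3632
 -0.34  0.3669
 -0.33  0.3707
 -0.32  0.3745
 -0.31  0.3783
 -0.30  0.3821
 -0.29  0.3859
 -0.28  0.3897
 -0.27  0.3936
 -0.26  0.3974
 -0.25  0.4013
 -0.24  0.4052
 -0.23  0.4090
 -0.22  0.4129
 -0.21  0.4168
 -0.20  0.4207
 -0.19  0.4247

T = 0.25;  σ√T = 0.2150
d₁ = [ln(146/138) + (0.072 + 0.43²/2)·0.25] / 0.2150 = [0.0564 + 0.0411] / 0.2150 = 0.4533 ≈ 0.45
d₂ = d₁ − σ√T = 0.4533 − 0.2150 = 0.2383 ≈ 0.24
e^(−rT) = e^(−0.072·0.25) = 0.9822
P = 138·0.9822·N(-0.24) − 146·N(-0.45) = 138·0.9822·0.4052 − 146·0.3264 = 54.9223 − 47.6544 = 7.2679

$7.27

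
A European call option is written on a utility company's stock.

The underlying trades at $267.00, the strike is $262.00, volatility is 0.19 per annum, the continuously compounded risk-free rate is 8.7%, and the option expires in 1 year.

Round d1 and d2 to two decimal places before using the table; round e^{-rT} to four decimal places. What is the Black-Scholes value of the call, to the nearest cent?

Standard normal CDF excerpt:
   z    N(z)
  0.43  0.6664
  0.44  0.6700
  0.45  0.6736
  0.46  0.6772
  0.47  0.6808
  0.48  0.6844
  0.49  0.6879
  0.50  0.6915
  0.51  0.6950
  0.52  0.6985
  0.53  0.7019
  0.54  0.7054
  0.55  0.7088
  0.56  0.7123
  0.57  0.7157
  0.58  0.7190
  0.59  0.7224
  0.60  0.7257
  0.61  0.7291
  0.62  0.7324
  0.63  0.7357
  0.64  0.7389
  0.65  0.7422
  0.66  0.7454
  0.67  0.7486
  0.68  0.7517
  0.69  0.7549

σ√T = 0.19·√1 = 0.1900
d₁ = [ln(267/262) + (0.087 + 0.19²/2)·1] / 0.1900 = [0.0189 + 0.1050] / 0.1900 = 0.6524 which rounds to 0.65
d₂ = d₁ − σ√T = 0.6524 − 0.1900 = 0.4624 which rounds to 0.46
e^(−rT) = e^(−0.087·1) = 0.9167
C = 267·N(0.65) − 262·0.9167·N(0.46) = 267·0.7422 − 262·0.9167·0.6772 = 198.1674 − 162.6468 = 35.5206

$35.52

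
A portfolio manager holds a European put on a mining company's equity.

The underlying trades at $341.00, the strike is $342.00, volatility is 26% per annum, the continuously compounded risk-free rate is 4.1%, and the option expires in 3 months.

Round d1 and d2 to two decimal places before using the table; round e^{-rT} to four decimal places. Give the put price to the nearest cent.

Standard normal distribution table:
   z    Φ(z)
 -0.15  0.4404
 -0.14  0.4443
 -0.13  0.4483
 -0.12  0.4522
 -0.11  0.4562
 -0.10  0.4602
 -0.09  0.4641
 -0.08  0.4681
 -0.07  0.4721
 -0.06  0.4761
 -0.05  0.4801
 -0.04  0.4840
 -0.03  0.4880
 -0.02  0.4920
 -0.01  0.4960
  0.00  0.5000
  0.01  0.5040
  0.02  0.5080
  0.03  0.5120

$16.41

σ√T = 0.26 × 0.5000 = 0.1300
d₁ = [ln(341/342) + (0.041 + ½·0.26²)·0.25] / (σ√T) = (-0.0029 + 0.0187) / 0.1300 = 0.1213 ⇒ 0.12
d₂ = 0.1213 − 0.1300 = -0.0087 ⇒ -0.01
exp(−rT) = exp(−0.041·0.25) = 0.9898
P = 342·0.9898·N(0.01) − 341·N(-0.12) = 342·0.9898·0.5040 − 341·0.4522 = 170.6098 − 154.2002 = 16.4096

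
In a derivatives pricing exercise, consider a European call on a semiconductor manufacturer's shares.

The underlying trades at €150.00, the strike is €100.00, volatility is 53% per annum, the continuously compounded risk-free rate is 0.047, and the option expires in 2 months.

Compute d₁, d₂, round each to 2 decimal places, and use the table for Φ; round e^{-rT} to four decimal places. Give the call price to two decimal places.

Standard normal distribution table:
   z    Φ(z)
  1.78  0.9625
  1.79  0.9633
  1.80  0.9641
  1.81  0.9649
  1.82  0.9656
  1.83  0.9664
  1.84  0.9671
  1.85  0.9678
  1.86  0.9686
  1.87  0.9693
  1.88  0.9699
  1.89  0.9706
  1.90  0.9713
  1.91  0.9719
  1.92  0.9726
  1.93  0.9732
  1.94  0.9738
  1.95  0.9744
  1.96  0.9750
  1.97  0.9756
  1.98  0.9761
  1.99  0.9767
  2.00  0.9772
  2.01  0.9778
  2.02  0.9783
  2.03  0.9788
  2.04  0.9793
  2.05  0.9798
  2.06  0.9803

€51.09

σ√T = 0.53·√0.1667 = 0.2164
ln(S/K) + (r + σ²/2)T = ln(150/100) + (0.047 + 0.53²/2)·0.1667 = 0.4055 + 0.0312 = 0.4367
d₁ = 0.4367 / 0.2164 = 2.0183 ⇒ 2.02
d₂ = d₁ − σ√T = 2.0183 − 0.2164 = 1.8019 ⇒ 1.80
e^(−rT) = e^(−0.047·0.1667) = 0.9922
C = 150·N(2.02) − 100·0.9922·N(1.80) = 150·0.9783 − 100·0.9922·0.9641 = 146.7450 − 95.6580 = 51.0870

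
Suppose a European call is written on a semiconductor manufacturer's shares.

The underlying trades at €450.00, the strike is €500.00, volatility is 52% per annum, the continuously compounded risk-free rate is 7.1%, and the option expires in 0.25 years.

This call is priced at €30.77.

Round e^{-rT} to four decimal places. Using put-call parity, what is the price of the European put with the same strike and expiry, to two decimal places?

€71.97

exp(−rT) = exp(−0.071·0.25) = 0.9824
Put-call parity: C − P = S − K·e^(−rT) = 450 − 500·0.9824 = 450 − 491.2000 = -41.2000
P = C − (C − P) = 30.77 − (-41.2000) = 71.9700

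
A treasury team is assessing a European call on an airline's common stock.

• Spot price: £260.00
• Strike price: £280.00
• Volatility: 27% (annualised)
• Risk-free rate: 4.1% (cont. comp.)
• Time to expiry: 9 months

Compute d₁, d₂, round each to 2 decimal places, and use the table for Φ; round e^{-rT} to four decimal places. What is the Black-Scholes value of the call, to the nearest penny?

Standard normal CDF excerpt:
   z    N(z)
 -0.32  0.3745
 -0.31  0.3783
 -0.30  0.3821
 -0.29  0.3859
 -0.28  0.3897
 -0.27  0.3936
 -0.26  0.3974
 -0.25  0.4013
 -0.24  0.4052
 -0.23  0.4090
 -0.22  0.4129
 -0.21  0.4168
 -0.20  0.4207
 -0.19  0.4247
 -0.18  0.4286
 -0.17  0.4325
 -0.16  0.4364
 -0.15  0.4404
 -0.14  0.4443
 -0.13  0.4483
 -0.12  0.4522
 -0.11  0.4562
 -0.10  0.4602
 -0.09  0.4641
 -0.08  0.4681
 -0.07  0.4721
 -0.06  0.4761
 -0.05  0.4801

σ√T = 0.27·√0.75 = 0.2338
d₁ = [ln(260/280) + (0.041 + ½·0.27²)·0.75] / (σ√T) = (-0.0741 + 0.0581) / 0.2338 = -0.0685 → -0.07
d₂ = -0.0685 − 0.2338 = -0.3023 → -0.30
e^(−rT) = e^(−0.041·0.75) = 0.9697
N(d₁) = N(-0.07) = 0.4721;  N(d₂) = N(-0.30) = 0.3821
C = 260·0.4721 − 280·0.9697·0.3821 = 122.7460 − 103.7463 = 18.9997

£19.00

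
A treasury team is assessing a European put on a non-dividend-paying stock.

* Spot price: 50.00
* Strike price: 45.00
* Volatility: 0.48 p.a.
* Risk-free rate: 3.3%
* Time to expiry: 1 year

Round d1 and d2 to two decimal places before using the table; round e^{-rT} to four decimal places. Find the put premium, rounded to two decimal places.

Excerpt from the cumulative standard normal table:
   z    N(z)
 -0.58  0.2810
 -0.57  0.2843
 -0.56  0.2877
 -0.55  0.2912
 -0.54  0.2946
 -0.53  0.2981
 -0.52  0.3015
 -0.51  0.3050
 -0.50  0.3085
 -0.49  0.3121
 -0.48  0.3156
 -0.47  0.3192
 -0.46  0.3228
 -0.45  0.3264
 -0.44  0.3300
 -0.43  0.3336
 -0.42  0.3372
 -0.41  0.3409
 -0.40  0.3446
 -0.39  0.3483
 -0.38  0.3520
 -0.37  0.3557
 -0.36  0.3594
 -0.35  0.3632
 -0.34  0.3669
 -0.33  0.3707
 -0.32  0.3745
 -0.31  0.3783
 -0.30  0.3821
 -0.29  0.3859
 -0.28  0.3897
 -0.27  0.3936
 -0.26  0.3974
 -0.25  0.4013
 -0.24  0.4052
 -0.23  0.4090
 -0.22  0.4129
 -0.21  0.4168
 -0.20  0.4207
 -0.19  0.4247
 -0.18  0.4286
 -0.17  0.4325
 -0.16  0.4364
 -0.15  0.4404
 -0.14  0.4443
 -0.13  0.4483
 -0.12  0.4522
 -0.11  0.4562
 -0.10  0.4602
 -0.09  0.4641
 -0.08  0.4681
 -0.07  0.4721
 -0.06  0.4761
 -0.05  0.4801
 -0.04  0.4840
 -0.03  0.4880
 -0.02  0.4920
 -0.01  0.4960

6.00

T = 1;  σ√T = 0.4800
ln(S/K) + (r + σ²/2)T = ln(50/45) + (0.033 + 0.48²/2)·1 = 0.1054 + 0.1482 = 0.2536
d₁ = 0.2536 / 0.4800 = 0.5283 → 0.53
d₂ = d₁ − σ√T = 0.5283 − 0.4800 = 0.0483 → 0.05
e^(−rT) = e^(−0.033·1) = 0.9675
N(−d₂) = N(-0.05) = 0.4801;  N(−d₁) = N(-0.53) = 0.2981
P = 45·0.9675·0.4801 − 50·0.2981 = 20.9024 − 14.9050 = 5.9974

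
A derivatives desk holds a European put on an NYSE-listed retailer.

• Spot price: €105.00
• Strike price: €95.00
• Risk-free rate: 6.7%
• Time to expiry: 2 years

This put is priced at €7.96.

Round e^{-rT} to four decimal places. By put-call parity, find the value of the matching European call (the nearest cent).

€29.87

e^(−rT) = e^(−0.067·2) = 0.8746
Put-call parity: C − P = S − K·e^(−rT) = 105 − 95·0.8746 = 105 − 83.0870 = 21.9130
C = P + (C − P) = 7.96 + (21.9130) = 29.8730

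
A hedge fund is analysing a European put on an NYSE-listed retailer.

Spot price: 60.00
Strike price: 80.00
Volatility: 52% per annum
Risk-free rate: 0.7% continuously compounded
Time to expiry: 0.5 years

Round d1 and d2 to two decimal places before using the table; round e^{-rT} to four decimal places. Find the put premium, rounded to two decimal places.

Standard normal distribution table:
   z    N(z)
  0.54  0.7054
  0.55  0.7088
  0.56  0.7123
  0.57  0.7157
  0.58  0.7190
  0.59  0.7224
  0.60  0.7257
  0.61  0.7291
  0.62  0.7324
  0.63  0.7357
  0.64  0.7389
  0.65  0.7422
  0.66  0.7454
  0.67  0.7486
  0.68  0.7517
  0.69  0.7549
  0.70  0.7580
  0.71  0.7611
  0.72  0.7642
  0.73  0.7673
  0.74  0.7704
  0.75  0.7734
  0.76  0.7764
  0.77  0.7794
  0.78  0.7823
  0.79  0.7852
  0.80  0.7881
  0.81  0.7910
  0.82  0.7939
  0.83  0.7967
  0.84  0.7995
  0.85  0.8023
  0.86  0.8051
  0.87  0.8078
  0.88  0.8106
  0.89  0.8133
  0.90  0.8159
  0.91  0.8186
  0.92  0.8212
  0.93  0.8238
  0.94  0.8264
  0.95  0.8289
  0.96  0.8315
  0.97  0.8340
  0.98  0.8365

T = 0.5;  σ√T = 0.3677
d₁ = [ln(60/80) + (0.007 + ½·0.52²)·0.5] / (σ√T) = (-0.2877 + 0.0711) / 0.3677 = -0.5890 → -0.59
d₂ = -0.5890 − 0.3677 = -0.9567 → -0.96
e^(−rT) = e^(−0.007·0.5) = 0.9965
P = 80·0.9965·N(0.96) − 60·N(0.59) = 80·0.9965·0.8315 − 60·0.7224 = 66.2872 − 43.3440 = 22.9432

22.94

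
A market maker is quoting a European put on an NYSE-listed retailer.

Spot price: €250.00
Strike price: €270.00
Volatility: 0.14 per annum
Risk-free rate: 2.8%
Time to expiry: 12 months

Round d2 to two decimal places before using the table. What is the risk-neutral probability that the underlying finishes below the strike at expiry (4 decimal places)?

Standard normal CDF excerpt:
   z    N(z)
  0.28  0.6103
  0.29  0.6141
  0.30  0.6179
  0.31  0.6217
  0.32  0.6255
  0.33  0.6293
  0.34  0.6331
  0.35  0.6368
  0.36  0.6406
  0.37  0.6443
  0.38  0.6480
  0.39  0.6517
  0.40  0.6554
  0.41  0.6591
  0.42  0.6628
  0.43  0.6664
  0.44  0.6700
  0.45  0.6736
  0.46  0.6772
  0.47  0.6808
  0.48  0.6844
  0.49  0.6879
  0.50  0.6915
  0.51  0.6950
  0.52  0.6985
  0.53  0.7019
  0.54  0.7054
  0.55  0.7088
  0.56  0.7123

0.6628

T = 1;  σ√T = 0.1400
d₁ = [ln(250/270) + (0.028 + 0.14²/2)·1] / 0.1400 = [-0.0770 + 0.0378] / 0.1400 = -0.2797 which rounds to -0.28
d₂ = d₁ − σ√T = -0.2797 − 0.1400 = -0.4197 which rounds to -0.42
Risk-neutral Pr[S_T < K] = N(−d₂) = N(0.42) = 0.6628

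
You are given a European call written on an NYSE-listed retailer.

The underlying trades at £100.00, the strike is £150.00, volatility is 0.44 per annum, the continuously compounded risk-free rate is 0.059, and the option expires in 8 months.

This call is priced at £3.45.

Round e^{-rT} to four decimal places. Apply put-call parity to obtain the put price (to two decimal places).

£47.66

exp(−rT) = exp(−0.059·0.6667) = 0.9614
Put-call parity: C − P = S − K·e^(−rT) = 100 − 150·0.9614 = 100 − 144.2100 = -44.2100
P = C − (C − P) = 3.45 − (-44.2100) = 47.6600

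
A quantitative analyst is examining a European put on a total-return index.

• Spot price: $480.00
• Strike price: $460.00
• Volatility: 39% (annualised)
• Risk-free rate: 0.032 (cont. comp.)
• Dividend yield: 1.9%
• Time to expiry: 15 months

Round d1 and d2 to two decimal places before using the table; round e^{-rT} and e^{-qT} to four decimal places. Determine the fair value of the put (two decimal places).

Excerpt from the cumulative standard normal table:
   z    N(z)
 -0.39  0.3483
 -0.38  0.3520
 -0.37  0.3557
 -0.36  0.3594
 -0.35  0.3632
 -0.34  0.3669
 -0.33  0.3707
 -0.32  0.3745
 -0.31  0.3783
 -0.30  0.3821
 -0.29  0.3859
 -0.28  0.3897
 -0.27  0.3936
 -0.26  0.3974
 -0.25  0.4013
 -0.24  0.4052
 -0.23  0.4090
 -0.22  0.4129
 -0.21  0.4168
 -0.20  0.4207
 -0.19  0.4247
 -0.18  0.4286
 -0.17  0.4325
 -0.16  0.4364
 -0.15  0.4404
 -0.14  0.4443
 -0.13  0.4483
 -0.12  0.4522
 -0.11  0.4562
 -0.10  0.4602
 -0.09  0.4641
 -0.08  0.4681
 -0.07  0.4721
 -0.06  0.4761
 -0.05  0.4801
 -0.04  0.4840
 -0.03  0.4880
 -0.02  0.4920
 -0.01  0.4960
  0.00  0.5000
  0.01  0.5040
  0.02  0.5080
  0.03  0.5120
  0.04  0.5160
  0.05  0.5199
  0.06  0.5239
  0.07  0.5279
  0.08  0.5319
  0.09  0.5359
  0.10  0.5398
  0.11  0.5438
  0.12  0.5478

σ√T = 0.39·√1.25 = 0.4360
d₁ = [ln(480/460) + (0.032 − 0.019 + 0.39²/2)·1.25] / 0.4360 = [0.0426 + 0.1113] / 0.4360 = 0.3529 which rounds to 0.35
d₂ = d₁ − σ√T = 0.3529 − 0.4360 = -0.0831 which rounds to -0.08
e^(−qT) = e^(−0.019·1.25) = 0.9765;  e^(−rT) = e^(−0.032·1.25) = 0.9608
P = 460·0.9608·N(0.08) − 480·0.9765·N(-0.35) = 460·0.9608·0.5319 − 480·0.9765·0.3632 = 235.0828 − 170.2391 = 64.8437

$64.84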